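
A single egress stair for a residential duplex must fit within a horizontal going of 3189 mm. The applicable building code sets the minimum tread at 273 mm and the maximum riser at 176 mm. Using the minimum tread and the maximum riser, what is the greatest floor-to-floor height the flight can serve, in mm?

3189 / 273 = 11.68, so 11 treads fit.
Risers = treads + 1 = 12.
Maximum height = 12 × 176 = 2112 mm.

2112 mm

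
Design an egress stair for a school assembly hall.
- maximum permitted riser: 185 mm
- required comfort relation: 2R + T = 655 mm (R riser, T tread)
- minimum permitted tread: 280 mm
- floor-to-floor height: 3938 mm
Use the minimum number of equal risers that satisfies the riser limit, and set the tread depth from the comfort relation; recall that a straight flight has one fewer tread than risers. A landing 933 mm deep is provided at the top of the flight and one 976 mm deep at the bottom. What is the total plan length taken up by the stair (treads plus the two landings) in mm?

⌈3938/185⌉ = 22 risers.
R = 3938 ÷ 22 = 179 mm.
From 2R + T = 655: T = 655 − 358 = 297 mm.
22 risers give 21 treads; going = 21 × 297 = 6237 mm.
Add landings: 6237 + 933 + 976 = 8146 mm.

8146 mm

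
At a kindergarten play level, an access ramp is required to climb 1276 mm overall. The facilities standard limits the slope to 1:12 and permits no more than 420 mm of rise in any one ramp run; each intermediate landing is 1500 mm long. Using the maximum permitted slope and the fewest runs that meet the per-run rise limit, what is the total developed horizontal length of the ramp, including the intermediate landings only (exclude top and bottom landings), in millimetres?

19812 mm

1276 / 420 = 3.038 → round up to 4 ramp runs. That means 3 intermediate landings.
Ramp run (horizontal) at 1:12: 1276 × 12 = 15312 mm.
3 intermediate landings contribute 3 × 1500 = 4500 mm.
Developed length = 15312 + 4500 = 19812 mm.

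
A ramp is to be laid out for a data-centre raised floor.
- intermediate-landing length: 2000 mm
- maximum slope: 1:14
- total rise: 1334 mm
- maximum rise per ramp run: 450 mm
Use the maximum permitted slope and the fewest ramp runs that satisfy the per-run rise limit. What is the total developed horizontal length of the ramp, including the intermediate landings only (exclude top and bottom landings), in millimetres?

At most 450 each: 1334/450 = 2.96, giving 3 ramp runs. That means 2 intermediate landings.
Horizontal run for 1334 mm of rise at 1:14 is 1334 × 14 = 18676 mm.
Intermediate landings: 2 × 2000 = 4000 mm.
Developed length = 18676 + 4000 = 22676 mm.

22676 mm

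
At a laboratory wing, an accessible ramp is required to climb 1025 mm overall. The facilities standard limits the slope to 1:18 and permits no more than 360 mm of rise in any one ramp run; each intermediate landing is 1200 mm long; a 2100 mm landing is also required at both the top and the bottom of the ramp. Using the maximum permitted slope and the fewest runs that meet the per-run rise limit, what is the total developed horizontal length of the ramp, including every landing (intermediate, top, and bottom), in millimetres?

25050 mm

⌈1025/360⌉ = 3 ramp runs. That means 2 intermediate landings.
Ramp run (horizontal) at 1:18: 1025 × 18 = 18450 mm.
2 intermediate landings contribute 2 × 1200 = 2400 mm.
Top and bottom landings: 2 × 2100 = 4200 mm.
Total = 18450 + 2400 + 4200 = 25050 mm.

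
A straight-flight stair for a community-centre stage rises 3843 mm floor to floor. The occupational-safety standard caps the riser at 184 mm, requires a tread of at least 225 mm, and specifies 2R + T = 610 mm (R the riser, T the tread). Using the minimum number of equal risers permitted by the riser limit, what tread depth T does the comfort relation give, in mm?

244 mm

3843 / 184 = 20.89, so 21 risers are needed.
R = 3843 ÷ 21 = 183 mm.
Tread T = 610 − 2 × 183 = 244 mm (≥ 225 mm).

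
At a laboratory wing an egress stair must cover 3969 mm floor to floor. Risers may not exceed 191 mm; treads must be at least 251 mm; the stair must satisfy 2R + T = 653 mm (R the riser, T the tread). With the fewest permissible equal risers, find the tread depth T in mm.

275 mm

3969 / 191 = 20.78, so 21 risers are needed.
R = 3969 ÷ 21 = 189 mm.
T = 653 − 2·189 = 275 mm, which satisfies the 251 mm minimum.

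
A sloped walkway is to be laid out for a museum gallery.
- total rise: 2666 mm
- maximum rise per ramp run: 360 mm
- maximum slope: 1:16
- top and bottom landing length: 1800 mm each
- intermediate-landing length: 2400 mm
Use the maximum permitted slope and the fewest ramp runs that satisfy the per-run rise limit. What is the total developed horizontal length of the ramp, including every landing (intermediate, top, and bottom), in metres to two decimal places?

At most 360 each: 2666/360 = 7.41, giving 8 ramp runs. That means 7 intermediate landings.
Horizontal run for 2666 mm of rise at 1:16 is 2666 × 16 = 42656 mm.
Intermediate landings: 7 × 2400 = 16800 mm.
Top and bottom landings: 2 × 1800 = 3600 mm.
Total = 42656 + 16800 + 3600 = 63056 mm.
= 63.06 m.

63.06 m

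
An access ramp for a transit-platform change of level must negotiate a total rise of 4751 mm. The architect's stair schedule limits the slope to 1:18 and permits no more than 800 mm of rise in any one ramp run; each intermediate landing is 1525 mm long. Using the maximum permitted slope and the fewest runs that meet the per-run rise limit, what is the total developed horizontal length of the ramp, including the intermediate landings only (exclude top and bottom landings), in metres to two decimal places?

4751 / 800 = 5.94, so 6 ramp runs are needed. That means 5 intermediate landings.
Ramp run (horizontal) at 1:18: 4751 × 18 = 85518 mm.
Intermediate landings: 5 × 1525 = 7625 mm.
Developed length = 85518 + 7625 = 93143 mm.
= 93.14 m.

93.14 m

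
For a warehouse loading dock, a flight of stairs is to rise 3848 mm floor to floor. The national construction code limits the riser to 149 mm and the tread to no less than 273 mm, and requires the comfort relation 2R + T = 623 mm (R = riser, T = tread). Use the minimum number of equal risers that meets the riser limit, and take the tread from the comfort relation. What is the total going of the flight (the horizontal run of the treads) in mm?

8175 mm

At most 149 each: 3848/149 = 25.83, giving 26 risers.
Riser R = 3848 / 26 = 148 mm, within the 149 mm limit.
From 2R + T = 623: T = 623 − 296 = 327 mm.
Going = (26 − 1) × 327 = 8175 mm.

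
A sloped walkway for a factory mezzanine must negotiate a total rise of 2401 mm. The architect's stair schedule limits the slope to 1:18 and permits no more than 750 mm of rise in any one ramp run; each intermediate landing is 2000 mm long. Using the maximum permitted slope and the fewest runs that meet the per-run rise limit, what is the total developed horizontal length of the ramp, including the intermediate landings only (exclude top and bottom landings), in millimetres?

2401 / 750 = 3.20, so 4 ramp runs are needed. That means 3 intermediate landings.
Horizontal run for 2401 mm of rise at 1:18 is 2401 × 18 = 43218 mm.
3 intermediate landings contribute 3 × 2000 = 6000 mm.
Developed length = 43218 + 6000 = 49218 mm.

49218 mm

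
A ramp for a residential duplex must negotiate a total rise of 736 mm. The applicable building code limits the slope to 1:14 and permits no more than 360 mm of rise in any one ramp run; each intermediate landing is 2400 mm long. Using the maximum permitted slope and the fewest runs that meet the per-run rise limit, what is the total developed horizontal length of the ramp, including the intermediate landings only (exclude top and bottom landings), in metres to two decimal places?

736 / 360 = 2.044 → round up to 3 ramp runs. That means 2 intermediate landings.
Horizontal run for 736 mm of rise at 1:14 is 736 × 14 = 10304 mm.
Intermediate landings: 2 × 2400 = 4800 mm.
Developed length = 10304 + 4800 = 15104 mm.
= 15.10 m.

15.10 m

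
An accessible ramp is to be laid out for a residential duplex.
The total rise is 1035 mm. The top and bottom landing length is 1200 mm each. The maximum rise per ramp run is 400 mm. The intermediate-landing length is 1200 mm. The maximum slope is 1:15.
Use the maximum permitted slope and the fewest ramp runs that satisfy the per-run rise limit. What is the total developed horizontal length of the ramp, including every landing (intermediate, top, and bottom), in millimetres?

20325 mm

1035 / 400 = 2.59, so 3 ramp runs are needed. That means 2 intermediate landings.
Horizontal run for 1035 mm of rise at 1:15 is 1035 × 15 = 15525 mm.
2 intermediate landings contribute 2 × 1200 = 2400 mm.
Top and bottom landings: 2 × 1200 = 2400 mm.
Total = 15525 + 2400 + 2400 = 20325 mm.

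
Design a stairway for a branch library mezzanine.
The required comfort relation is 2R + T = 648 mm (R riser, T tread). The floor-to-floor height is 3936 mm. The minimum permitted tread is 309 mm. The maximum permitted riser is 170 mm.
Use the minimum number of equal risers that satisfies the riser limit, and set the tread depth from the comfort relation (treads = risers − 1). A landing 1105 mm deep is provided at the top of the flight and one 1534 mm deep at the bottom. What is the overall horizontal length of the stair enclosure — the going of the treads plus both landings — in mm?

9999 mm

3936 / 170 = 23.153 → round up to 24 risers.
Riser R = 3936 / 24 = 164 mm, within the 170 mm limit.
From 2R + T = 648: T = 648 − 328 = 320 mm.
24 risers give 23 treads; going = 23 × 320 = 7360 mm.
Add landings: 7360 + 1105 + 1534 = 9999 mm.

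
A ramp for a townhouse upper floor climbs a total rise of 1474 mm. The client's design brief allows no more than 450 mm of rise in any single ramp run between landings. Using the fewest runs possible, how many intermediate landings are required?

3 intermediate landings

1474 / 450 = 3.276 → round up to 4 ramp runs.
4 runs are separated by 3 intermediate landings.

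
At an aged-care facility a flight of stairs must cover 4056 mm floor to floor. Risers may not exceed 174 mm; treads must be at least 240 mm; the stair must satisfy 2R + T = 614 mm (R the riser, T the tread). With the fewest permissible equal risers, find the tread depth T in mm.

At most 174 each: 4056/174 = 23.31, giving 24 risers.
R = 4056 ÷ 24 = 169 mm.
T = 614 − 2·169 = 276 mm, which satisfies the 240 mm minimum.

276 mm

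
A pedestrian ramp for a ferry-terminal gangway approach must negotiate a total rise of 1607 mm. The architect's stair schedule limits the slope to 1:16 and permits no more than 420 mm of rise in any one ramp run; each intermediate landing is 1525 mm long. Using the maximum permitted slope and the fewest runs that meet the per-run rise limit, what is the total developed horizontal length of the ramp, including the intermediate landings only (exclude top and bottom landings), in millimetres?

30287 mm

At most 420 each: 1607/420 = 3.83, giving 4 ramp runs. That means 3 intermediate landings.
Ramp run (horizontal) at 1:16: 1607 × 16 = 25712 mm.
Intermediate landings: 3 × 1525 = 4575 mm.
Developed length = 25712 + 4575 = 30287 mm.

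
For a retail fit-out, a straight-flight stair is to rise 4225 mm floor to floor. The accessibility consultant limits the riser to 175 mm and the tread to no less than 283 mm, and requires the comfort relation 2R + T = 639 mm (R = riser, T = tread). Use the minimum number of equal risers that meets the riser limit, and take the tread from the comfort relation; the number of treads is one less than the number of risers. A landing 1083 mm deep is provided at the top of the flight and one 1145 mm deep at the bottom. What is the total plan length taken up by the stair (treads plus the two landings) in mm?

9452 mm

4225 / 175 = 24.14, so 25 risers are needed.
Each riser is 4225/25 = 169 mm (≤ 175 mm).
Tread T = 639 − 2 × 169 = 301 mm (≥ 283 mm).
Going = (25 − 1) × 301 = 7224 mm.
Add landings: 7224 + 1083 + 1145 = 9452 mm.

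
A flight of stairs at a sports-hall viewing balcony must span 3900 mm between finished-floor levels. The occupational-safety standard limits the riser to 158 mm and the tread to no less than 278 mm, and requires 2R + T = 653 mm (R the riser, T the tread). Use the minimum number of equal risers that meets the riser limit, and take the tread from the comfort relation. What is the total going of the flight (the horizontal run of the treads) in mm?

8184 mm

At most 158 each: 3900/158 = 24.68, giving 25 risers.
R = 3900 ÷ 25 = 156 mm.
From 2R + T = 653: T = 653 − 312 = 341 mm.
25 risers give 24 treads; going = 24 × 341 = 8184 mm.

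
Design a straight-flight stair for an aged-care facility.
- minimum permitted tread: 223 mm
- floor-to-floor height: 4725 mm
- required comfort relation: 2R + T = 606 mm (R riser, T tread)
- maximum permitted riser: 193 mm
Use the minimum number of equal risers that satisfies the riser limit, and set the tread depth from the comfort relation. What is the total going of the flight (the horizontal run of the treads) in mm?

At most 193 each: 4725/193 = 24.48, giving 25 risers.
Each riser is 4725/25 = 189 mm (≤ 193 mm).
From 2R + T = 606: T = 606 − 378 = 228 mm.
25 risers give 24 treads; going = 24 × 228 = 5472 mm.

5472 mm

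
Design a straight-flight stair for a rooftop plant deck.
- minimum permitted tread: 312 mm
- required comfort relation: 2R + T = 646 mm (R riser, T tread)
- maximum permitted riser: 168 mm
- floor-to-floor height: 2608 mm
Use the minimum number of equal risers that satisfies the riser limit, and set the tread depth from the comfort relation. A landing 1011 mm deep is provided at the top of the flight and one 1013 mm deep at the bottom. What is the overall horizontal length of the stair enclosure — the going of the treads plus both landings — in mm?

6824 mm

2608 / 168 = 15.524 → round up to 16 risers.
Each riser is 2608/16 = 163 mm (≤ 168 mm).
From 2R + T = 646: T = 646 − 326 = 320 mm.
Going = (16 − 1) × 320 = 4800 mm.
Enclosure = 4800 + 1011 + 1013 = 6824 mm.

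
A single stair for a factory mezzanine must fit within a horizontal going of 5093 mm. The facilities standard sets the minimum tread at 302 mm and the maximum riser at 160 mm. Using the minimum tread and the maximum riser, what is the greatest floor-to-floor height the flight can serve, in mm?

2720 mm

5093 / 302 = 16.86, so 16 treads fit.
Risers = treads + 1 = 17.
Maximum height = 17 × 160 = 2720 mm.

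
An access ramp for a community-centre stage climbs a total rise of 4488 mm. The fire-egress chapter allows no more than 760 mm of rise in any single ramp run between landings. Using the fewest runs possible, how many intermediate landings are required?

5 intermediate landings

4488 / 760 = 5.91, so 6 ramp runs are needed.
6 runs are separated by 5 intermediate landings.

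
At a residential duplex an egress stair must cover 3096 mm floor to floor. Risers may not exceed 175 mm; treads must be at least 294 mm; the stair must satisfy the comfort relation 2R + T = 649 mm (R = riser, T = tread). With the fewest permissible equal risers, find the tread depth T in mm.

3096 / 175 = 17.691 → round up to 18 risers.
Each riser is 3096/18 = 172 mm (≤ 175 mm).
T = 649 − 2·172 = 305 mm, which satisfies the 294 mm minimum.

305 mm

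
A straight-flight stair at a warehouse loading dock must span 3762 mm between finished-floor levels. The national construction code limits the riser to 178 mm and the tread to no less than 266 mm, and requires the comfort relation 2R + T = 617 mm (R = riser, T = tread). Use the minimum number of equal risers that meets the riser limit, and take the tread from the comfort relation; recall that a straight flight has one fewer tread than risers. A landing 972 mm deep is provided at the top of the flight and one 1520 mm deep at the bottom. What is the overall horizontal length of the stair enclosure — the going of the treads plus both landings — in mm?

3762 / 178 = 21.135 → round up to 22 risers.
R = 3762 ÷ 22 = 171 mm.
Tread T = 617 − 2 × 171 = 275 mm (≥ 266 mm).
Treads = 22 − 1 = 21; going = 21 × 275 = 5775 mm.
Enclosure = 5775 + 972 + 1520 = 8267 mm.

8267 mm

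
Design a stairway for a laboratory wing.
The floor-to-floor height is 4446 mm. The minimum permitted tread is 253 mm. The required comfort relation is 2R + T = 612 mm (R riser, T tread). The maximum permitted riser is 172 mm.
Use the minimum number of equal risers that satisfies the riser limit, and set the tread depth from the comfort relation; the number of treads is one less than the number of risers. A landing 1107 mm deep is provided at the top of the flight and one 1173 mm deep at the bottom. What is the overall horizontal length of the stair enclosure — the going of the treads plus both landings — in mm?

⌈4446/172⌉ = 26 risers.
R = 4446 ÷ 26 = 171 mm.
From 2R + T = 612: T = 612 − 342 = 270 mm.
Treads = 26 − 1 = 25; going = 25 × 270 = 6750 mm.
Enclosure = 6750 + 1107 + 1173 = 9030 mm.

9030 mm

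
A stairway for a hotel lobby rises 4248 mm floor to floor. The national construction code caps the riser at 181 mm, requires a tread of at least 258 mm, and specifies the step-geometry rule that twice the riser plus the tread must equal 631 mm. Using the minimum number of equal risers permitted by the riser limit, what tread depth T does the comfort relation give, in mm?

4248 / 181 = 23.470 → round up to 24 risers.
Each riser is 4248/24 = 177 mm (≤ 181 mm).
T = 631 − 2·177 = 277 mm, which satisfies the 258 mm minimum.

277 mm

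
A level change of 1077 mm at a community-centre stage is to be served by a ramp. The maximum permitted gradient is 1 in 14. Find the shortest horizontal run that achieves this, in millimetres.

15078 mm

Run = rise × 14 = 1077 × 14 = 15078 mm.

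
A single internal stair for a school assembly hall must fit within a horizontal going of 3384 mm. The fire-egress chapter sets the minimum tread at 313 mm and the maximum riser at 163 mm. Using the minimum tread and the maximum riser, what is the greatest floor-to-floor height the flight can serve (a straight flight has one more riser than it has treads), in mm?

1793 mm

Treads that fit: ⌊3384 / 313⌋ = 10.
Risers = treads + 1 = 11.
Maximum height = 11 × 163 = 1793 mm.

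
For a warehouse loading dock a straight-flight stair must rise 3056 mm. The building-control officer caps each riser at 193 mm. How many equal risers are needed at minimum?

3056 / 193 = 15.834 → round up to 16 risers.

16 risers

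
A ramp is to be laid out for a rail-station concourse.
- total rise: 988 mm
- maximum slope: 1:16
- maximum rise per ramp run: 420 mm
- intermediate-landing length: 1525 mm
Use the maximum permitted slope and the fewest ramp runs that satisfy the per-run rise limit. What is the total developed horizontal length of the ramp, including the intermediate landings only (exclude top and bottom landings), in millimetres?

18858 mm

At most 420 each: 988/420 = 2.35, giving 3 ramp runs. That means 2 intermediate landings.
Horizontal run for 988 mm of rise at 1:16 is 988 × 16 = 15808 mm.
2 intermediate landings contribute 2 × 1525 = 3050 mm.
Total developed length = 15808 + 3050 = 18858 mm.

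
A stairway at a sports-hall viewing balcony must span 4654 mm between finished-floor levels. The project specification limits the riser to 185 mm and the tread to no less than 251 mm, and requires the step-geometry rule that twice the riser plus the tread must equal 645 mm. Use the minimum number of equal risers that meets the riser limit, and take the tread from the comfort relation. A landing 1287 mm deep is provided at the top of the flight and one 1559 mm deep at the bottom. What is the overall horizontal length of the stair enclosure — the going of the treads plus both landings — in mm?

10021 mm

4654 / 185 = 25.16, so 26 risers are needed.
R = 4654 ÷ 26 = 179 mm.
Tread T = 645 − 2 × 179 = 287 mm (≥ 251 mm).
Treads = 26 − 1 = 25; going = 25 × 287 = 7175 mm.
Enclosure = 7175 + 1287 + 1559 = 10021 mm.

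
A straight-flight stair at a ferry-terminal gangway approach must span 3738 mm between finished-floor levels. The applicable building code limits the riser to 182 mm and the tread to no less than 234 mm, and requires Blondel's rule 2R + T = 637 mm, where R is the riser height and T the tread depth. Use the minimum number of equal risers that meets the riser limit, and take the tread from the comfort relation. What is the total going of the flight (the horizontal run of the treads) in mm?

5620 mm

3738 / 182 = 20.538 → round up to 21 risers.
Riser R = 3738 / 21 = 178 mm, within the 182 mm limit.
From 2R + T = 637: T = 637 − 356 = 281 mm.
Going = (21 − 1) × 281 = 5620 mm.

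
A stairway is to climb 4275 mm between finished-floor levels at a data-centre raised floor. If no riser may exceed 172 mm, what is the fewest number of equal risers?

4275 / 172 = 24.85, so 25 risers are needed.

25 risers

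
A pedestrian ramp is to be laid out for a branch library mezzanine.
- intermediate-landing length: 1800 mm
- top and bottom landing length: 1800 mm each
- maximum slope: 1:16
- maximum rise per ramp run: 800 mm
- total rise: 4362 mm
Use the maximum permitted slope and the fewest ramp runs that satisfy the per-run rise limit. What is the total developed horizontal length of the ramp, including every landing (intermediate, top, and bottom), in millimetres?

82392 mm

4362 / 800 = 5.452 → round up to 6 ramp runs. That means 5 intermediate landings.
Ramp run (horizontal) at 1:16: 4362 × 16 = 69792 mm.
Intermediate landings: 5 × 1800 = 9000 mm.
Top and bottom landings: 2 × 1800 = 3600 mm.
Total = 69792 + 9000 + 3600 = 82392 mm.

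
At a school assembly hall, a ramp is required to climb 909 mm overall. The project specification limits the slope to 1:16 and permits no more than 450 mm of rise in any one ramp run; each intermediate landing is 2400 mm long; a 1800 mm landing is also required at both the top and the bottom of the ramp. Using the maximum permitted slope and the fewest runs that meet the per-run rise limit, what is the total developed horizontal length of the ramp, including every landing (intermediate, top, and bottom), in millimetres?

At most 450 each: 909/450 = 2.02, giving 3 ramp runs. That means 2 intermediate landings.
Horizontal run for 909 mm of rise at 1:16 is 909 × 16 = 14544 mm.
Intermediate landings: 2 × 2400 = 4800 mm.
Top and bottom landings: 2 × 1800 = 3600 mm.
Total = 14544 + 4800 + 3600 = 22944 mm.

22944 mm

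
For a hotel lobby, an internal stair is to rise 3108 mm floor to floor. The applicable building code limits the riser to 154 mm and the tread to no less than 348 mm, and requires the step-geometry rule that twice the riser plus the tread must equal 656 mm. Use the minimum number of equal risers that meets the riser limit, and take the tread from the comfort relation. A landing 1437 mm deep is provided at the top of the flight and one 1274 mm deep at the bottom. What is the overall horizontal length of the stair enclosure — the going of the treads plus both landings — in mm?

⌈3108/154⌉ = 21 risers.
R = 3108 ÷ 21 = 148 mm.
Tread T = 656 − 2 × 148 = 360 mm (≥ 348 mm).
Going = (21 − 1) × 360 = 7200 mm.
Enclosure = 7200 + 1437 + 1274 = 9911 mm.

9911 mm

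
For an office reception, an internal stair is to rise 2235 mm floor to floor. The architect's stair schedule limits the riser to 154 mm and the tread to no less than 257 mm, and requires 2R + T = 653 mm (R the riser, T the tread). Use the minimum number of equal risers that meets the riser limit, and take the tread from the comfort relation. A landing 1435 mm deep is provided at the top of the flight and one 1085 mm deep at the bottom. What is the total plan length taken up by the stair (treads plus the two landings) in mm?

7490 mm

⌈2235/154⌉ = 15 risers.
Each riser is 2235/15 = 149 mm (≤ 154 mm).
From 2R + T = 653: T = 653 − 298 = 355 mm.
Going = (15 − 1) × 355 = 4970 mm.
Enclosure = 4970 + 1435 + 1085 = 7490 mm.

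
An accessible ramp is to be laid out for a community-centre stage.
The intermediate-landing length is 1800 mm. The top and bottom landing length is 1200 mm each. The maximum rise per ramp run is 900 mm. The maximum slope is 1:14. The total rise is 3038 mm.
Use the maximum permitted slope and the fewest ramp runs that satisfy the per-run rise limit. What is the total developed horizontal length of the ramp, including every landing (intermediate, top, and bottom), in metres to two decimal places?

⌈3038/900⌉ = 4 ramp runs. That means 3 intermediate landings.
Horizontal run for 3038 mm of rise at 1:14 is 3038 × 14 = 42532 mm.
3 intermediate landings contribute 3 × 1800 = 5400 mm.
Top and bottom landings: 2 × 1200 = 2400 mm.
Total = 42532 + 5400 + 2400 = 50332 mm.
= 50.33 m.

50.33 m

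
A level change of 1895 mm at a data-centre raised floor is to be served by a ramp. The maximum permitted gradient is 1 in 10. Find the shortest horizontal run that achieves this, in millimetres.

18950 mm

At 1:10 the run is 10 × 1895 = 18950 mm.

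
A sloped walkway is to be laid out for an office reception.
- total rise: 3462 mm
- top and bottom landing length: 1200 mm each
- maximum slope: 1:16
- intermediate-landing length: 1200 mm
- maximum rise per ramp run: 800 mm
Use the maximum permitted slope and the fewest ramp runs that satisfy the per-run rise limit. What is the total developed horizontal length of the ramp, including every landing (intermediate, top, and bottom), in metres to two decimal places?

62.59 m

⌈3462/800⌉ = 5 ramp runs. That means 4 intermediate landings.
Horizontal run for 3462 mm of rise at 1:16 is 3462 × 16 = 55392 mm.
4 intermediate landings contribute 4 × 1200 = 4800 mm.
Top and bottom landings: 2 × 1200 = 2400 mm.
Total = 55392 + 4800 + 2400 = 62592 mm.
= 62.59 m.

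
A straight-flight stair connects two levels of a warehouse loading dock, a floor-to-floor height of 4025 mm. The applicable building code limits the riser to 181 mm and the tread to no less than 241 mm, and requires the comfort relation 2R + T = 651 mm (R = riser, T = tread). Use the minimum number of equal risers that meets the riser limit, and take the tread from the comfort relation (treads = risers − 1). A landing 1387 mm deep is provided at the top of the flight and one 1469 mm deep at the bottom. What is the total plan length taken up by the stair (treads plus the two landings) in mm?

9478 mm

At most 181 each: 4025/181 = 22.24, giving 23 risers.
Riser R = 4025 / 23 = 175 mm, within the 181 mm limit.
Tread T = 651 − 2 × 175 = 301 mm (≥ 241 mm).
23 risers give 22 treads; going = 22 × 301 = 6622 mm.
Add landings: 6622 + 1387 + 1469 = 9478 mm.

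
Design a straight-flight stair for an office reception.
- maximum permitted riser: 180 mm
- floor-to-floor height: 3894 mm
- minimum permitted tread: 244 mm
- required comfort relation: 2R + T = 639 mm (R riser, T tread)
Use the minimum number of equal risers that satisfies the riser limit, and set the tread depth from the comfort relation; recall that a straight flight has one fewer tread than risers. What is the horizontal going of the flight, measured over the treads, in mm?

At most 180 each: 3894/180 = 21.63, giving 22 risers.
Riser R = 3894 / 22 = 177 mm, within the 180 mm limit.
Tread T = 639 − 2 × 177 = 285 mm (≥ 244 mm).
Treads = 22 − 1 = 21; going = 21 × 285 = 5985 mm.

5985 mm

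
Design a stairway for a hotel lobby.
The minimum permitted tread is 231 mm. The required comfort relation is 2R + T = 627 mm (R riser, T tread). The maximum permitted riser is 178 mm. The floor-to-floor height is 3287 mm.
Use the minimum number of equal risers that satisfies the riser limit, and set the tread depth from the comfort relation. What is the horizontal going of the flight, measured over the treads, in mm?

5058 mm

3287 / 178 = 18.47, so 19 risers are needed.
R = 3287 ÷ 19 = 173 mm.
From 2R + T = 627: T = 627 − 346 = 281 mm.
Treads = 19 − 1 = 18; going = 18 × 281 = 5058 mm.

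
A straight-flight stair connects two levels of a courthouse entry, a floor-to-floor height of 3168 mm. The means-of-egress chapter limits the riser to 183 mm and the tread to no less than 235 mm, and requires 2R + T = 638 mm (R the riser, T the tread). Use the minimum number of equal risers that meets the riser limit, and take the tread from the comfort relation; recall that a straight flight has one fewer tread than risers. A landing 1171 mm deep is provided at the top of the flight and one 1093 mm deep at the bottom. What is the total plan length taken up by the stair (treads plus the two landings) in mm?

7126 mm

3168 / 183 = 17.311 → round up to 18 risers.
Each riser is 3168/18 = 176 mm (≤ 183 mm).
From 2R + T = 638: T = 638 − 352 = 286 mm.
Treads = 18 − 1 = 17; going = 17 × 286 = 4862 mm.
Add landings: 4862 + 1171 + 1093 = 7126 mm.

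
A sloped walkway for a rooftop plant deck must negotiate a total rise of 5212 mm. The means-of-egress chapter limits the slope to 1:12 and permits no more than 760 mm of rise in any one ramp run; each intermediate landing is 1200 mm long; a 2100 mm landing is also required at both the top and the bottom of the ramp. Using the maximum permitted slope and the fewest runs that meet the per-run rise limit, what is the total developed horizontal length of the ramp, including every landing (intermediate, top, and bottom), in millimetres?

73944 mm

5212 / 760 = 6.858 → round up to 7 ramp runs. That means 6 intermediate landings.
Horizontal run for 5212 mm of rise at 1:12 is 5212 × 12 = 62544 mm.
6 intermediate landings contribute 6 × 1200 = 7200 mm.
Top and bottom landings: 2 × 2100 = 4200 mm.
Total = 62544 + 7200 + 4200 = 73944 mm.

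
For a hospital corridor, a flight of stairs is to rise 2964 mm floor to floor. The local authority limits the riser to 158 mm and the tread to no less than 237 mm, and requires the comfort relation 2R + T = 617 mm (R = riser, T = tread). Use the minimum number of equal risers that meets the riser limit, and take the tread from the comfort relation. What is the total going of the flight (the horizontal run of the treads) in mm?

At most 158 each: 2964/158 = 18.76, giving 19 risers.
Each riser is 2964/19 = 156 mm (≤ 158 mm).
Tread T = 617 − 2 × 156 = 305 mm (≥ 237 mm).
Going = (19 − 1) × 305 = 5490 mm.

5490 mm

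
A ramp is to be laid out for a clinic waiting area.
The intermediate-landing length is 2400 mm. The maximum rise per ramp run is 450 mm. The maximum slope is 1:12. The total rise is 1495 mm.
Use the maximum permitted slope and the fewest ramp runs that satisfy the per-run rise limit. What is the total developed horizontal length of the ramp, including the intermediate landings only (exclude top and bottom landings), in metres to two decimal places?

1495 / 450 = 3.322 → round up to 4 ramp runs. That means 3 intermediate landings.
Ramp run (horizontal) at 1:12: 1495 × 12 = 17940 mm.
3 intermediate landings contribute 3 × 2400 = 7200 mm.
Developed length = 17940 + 7200 = 25140 mm.
= 25.14 m.

25.14 m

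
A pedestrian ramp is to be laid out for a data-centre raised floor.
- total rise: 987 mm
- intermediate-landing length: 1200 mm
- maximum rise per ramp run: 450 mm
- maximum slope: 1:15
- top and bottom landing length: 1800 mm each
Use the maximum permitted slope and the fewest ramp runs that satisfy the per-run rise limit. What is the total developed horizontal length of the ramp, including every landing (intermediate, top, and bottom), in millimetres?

20805 mm

At most 450 each: 987/450 = 2.19, giving 3 ramp runs. That means 2 intermediate landings.
Horizontal run for 987 mm of rise at 1:15 is 987 × 15 = 14805 mm.
2 intermediate landings contribute 2 × 1200 = 2400 mm.
Top and bottom landings: 2 × 1800 = 3600 mm.
Total = 14805 + 2400 + 3600 = 20805 mm.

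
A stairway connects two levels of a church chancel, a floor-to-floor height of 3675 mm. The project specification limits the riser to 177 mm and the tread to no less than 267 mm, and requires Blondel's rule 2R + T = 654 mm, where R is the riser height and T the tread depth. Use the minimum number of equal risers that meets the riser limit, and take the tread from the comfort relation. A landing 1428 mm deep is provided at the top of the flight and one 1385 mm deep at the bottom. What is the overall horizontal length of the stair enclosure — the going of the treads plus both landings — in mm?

8893 mm

3675 / 177 = 20.76, so 21 risers are needed.
Riser R = 3675 / 21 = 175 mm, within the 177 mm limit.
T = 654 − 2·175 = 304 mm, which satisfies the 267 mm minimum.
Going = (21 − 1) × 304 = 6080 mm.
Add landings: 6080 + 1428 + 1385 = 8893 mm.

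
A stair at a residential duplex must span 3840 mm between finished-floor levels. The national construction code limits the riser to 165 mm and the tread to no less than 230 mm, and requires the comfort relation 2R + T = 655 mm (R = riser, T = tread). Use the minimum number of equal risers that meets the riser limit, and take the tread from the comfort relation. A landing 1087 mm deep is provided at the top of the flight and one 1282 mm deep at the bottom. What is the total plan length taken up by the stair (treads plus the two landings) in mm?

10074 mm

3840 / 165 = 23.27, so 24 risers are needed.
Each riser is 3840/24 = 160 mm (≤ 165 mm).
From 2R + T = 655: T = 655 − 320 = 335 mm.
24 risers give 23 treads; going = 23 × 335 = 7705 mm.
Add landings: 7705 + 1087 + 1282 = 10074 mm.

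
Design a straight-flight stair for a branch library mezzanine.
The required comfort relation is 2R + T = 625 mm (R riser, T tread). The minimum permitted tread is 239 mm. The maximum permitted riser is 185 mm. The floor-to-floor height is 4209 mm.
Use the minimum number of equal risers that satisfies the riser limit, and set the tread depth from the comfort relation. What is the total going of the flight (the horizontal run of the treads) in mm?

5698 mm

4209 / 185 = 22.75, so 23 risers are needed.
Riser R = 4209 / 23 = 183 mm, within the 185 mm limit.
T = 625 − 2·183 = 259 mm, which satisfies the 239 mm minimum.
Going = (23 − 1) × 259 = 5698 mm.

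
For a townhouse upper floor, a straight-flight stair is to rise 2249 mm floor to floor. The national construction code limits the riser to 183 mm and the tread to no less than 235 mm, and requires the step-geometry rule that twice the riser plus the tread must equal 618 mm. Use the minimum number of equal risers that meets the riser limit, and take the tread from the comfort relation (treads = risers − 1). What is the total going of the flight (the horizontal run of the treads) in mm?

3264 mm

2249 / 183 = 12.290 → round up to 13 risers.
Each riser is 2249/13 = 173 mm (≤ 183 mm).
From 2R + T = 618: T = 618 − 346 = 272 mm.
Treads = 13 − 1 = 12; going = 12 × 272 = 3264 mm.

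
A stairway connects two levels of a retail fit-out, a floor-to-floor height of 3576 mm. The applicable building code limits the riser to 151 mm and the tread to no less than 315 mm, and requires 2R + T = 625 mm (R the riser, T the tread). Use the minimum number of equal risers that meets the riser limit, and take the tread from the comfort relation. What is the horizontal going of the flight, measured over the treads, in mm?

7521 mm

3576 / 151 = 23.68, so 24 risers are needed.
Each riser is 3576/24 = 149 mm (≤ 151 mm).
Tread T = 625 − 2 × 149 = 327 mm (≥ 315 mm).
Treads = 24 − 1 = 23; going = 23 × 327 = 7521 mm.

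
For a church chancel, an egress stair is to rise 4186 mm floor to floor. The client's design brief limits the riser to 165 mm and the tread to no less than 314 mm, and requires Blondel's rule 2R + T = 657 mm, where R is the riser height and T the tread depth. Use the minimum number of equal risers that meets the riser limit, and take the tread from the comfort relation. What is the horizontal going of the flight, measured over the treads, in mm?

8375 mm

⌈4186/165⌉ = 26 risers.
Each riser is 4186/26 = 161 mm (≤ 165 mm).
From 2R + T = 657: T = 657 − 322 = 335 mm.
Going = (26 − 1) × 335 = 8375 mm.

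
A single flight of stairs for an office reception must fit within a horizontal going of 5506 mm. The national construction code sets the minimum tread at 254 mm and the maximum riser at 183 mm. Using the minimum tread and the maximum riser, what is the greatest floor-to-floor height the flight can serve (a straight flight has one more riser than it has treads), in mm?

4026 mm

5506 / 254 = 21.68, so 21 treads fit.
Risers = treads + 1 = 22.
Maximum height = 22 × 183 = 4026 mm.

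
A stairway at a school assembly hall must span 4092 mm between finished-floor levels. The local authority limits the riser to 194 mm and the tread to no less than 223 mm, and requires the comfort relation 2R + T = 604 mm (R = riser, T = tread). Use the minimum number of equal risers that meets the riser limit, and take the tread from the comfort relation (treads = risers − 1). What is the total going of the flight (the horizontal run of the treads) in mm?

4092 / 194 = 21.093 → round up to 22 risers.
R = 4092 ÷ 22 = 186 mm.
From 2R + T = 604: T = 604 − 372 = 232 mm.
Treads = 22 − 1 = 21; going = 21 × 232 = 4872 mm.

4872 mm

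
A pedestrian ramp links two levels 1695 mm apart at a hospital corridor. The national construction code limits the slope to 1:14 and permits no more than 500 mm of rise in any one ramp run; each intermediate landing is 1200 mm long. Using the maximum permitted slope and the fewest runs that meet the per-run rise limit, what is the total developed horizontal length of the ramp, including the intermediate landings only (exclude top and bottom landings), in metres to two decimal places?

27.33 m

1695 / 500 = 3.390 → round up to 4 ramp runs. That means 3 intermediate landings.
Horizontal run for 1695 mm of rise at 1:14 is 1695 × 14 = 23730 mm.
Intermediate landings: 3 × 1200 = 3600 mm.
Total developed length = 23730 + 3600 = 27330 mm.
= 27.33 m.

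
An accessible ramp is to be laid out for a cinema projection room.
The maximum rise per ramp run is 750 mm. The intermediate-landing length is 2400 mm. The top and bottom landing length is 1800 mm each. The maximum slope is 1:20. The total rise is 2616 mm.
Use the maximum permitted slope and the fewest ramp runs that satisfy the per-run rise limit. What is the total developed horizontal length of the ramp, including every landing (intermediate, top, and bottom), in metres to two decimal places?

63.12 m

⌈2616/750⌉ = 4 ramp runs. That means 3 intermediate landings.
Horizontal run for 2616 mm of rise at 1:20 is 2616 × 20 = 52320 mm.
Intermediate landings: 3 × 2400 = 7200 mm.
Top and bottom landings: 2 × 1800 = 3600 mm.
Total = 52320 + 7200 + 3600 = 63120 mm.
= 63.12 m.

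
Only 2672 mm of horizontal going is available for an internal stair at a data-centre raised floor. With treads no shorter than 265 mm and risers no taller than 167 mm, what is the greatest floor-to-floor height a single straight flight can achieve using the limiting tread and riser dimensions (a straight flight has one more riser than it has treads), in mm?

Treads that fit: ⌊2672 / 265⌋ = 10.
Risers = treads + 1 = 11.
Maximum height = 11 × 167 = 1837 mm.

1837 mm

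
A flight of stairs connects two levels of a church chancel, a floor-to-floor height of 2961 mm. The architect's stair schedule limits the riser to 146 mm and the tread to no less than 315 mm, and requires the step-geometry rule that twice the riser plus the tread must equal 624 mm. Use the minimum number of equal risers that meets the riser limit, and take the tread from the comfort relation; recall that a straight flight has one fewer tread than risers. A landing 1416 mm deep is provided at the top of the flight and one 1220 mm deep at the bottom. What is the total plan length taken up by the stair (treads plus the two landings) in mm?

9476 mm

2961 / 146 = 20.28, so 21 risers are needed.
R = 2961 ÷ 21 = 141 mm.
Tread T = 624 − 2 × 141 = 342 mm (≥ 315 mm).
Treads = 21 − 1 = 20; going = 20 × 342 = 6840 mm.
Enclosure = 6840 + 1416 + 1220 = 9476 mm.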